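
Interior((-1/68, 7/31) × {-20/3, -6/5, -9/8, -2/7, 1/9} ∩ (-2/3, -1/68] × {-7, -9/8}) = ∅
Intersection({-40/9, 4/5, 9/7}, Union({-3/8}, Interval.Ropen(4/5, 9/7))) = {4/5}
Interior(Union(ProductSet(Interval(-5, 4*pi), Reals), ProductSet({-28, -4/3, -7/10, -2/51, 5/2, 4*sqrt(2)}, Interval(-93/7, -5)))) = ProductSet(Interval.open(-5, 4*pi), Reals)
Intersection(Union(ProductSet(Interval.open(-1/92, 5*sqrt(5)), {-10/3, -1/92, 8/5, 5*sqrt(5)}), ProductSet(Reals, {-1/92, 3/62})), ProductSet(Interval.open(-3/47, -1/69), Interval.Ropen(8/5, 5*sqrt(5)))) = EmptySet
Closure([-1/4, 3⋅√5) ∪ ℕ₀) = [-1/4, 3⋅√5] ∪ ℕ₀ ∪ (ℕ₀ \ (-1/4, 3⋅√5))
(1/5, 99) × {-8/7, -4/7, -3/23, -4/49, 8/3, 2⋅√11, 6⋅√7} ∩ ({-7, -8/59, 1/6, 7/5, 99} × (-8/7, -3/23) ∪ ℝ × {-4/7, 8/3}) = (1/5, 99) × {-4/7, 8/3}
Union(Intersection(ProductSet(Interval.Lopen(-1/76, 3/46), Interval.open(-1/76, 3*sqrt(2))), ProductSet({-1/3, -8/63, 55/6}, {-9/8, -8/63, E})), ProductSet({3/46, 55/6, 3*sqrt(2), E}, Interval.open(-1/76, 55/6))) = ProductSet({3/46, 55/6, 3*sqrt(2), E}, Interval.open(-1/76, 55/6))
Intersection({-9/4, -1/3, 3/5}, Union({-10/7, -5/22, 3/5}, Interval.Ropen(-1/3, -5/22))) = {-1/3, 3/5}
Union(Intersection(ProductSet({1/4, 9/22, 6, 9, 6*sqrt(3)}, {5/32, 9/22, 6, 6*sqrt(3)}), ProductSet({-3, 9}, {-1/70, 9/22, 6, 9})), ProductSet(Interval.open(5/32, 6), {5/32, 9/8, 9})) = Union(ProductSet({9}, {9/22, 6}), ProductSet(Interval.open(5/32, 6), {5/32, 9/8, 9}))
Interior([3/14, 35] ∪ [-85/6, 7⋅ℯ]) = (-85/6, 35)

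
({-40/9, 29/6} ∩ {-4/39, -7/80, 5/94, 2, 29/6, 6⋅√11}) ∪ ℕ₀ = ℕ₀ ∪ {29/6}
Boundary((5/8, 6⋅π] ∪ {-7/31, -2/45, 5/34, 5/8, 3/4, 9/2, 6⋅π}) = {-7/31, -2/45, 5/34, 5/8, 6⋅π}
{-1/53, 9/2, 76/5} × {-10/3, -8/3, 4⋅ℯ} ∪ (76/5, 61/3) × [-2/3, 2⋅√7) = ({-1/53, 9/2, 76/5} × {-10/3, -8/3, 4⋅ℯ}) ∪ ((76/5, 61/3) × [-2/3, 2⋅√7))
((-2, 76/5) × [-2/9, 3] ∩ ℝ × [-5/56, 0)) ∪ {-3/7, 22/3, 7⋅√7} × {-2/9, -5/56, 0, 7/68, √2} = ((-2, 76/5) × [-5/56, 0)) ∪ ({-3/7, 22/3, 7⋅√7} × {-2/9, -5/56, 0, 7/68, √2})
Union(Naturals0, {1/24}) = Union({1/24}, Naturals0)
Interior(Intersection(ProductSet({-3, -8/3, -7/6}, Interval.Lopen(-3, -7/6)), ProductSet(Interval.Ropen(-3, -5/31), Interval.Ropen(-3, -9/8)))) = EmptySet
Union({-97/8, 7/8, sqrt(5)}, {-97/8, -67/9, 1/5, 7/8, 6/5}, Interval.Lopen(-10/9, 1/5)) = Union({-97/8, -67/9, 7/8, 6/5, sqrt(5)}, Interval.Lopen(-10/9, 1/5))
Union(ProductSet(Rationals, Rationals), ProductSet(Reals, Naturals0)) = Union(ProductSet(Rationals, Rationals), ProductSet(Reals, Naturals0))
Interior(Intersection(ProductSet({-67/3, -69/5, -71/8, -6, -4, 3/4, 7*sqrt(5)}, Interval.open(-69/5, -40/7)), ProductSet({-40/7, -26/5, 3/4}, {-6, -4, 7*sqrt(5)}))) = EmptySet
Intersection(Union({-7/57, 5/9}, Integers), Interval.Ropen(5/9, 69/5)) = Union({5/9}, Range(1, 14, 1))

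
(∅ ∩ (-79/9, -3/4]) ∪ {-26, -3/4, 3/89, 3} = {-26, -3/4, 3/89, 3}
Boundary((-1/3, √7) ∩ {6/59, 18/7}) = {6/59, 18/7}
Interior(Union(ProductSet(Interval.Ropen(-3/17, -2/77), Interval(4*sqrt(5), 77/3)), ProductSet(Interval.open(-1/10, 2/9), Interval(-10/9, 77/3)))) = Union(ProductSet(Interval.open(-3/17, -2/77), Interval.open(4*sqrt(5), 77/3)), ProductSet(Interval.open(-1/10, 2/9), Interval.open(-10/9, 77/3)))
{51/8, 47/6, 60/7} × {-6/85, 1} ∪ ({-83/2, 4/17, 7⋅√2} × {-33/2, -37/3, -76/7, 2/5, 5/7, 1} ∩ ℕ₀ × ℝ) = {51/8, 47/6, 60/7} × {-6/85, 1}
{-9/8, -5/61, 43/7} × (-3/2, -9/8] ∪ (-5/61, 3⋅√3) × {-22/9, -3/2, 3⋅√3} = ({-9/8, -5/61, 43/7} × (-3/2, -9/8]) ∪ ((-5/61, 3⋅√3) × {-22/9, -3/2, 3⋅√3})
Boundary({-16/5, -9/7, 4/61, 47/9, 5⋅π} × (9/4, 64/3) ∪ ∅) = {-16/5, -9/7, 4/61, 47/9, 5⋅π} × [9/4, 64/3]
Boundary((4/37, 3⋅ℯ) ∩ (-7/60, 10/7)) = {4/37, 10/7}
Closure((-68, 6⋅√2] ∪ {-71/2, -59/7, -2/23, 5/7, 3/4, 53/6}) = [-68, 6⋅√2] ∪ {53/6}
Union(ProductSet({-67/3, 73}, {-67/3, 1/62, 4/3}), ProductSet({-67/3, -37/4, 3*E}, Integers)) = Union(ProductSet({-67/3, 73}, {-67/3, 1/62, 4/3}), ProductSet({-67/3, -37/4, 3*E}, Integers))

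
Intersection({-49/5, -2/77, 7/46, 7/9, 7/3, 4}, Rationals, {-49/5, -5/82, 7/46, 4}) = {-49/5, 7/46, 4}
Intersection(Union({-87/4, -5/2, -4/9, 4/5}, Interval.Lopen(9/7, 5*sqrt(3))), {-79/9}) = EmptySet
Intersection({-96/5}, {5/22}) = EmptySet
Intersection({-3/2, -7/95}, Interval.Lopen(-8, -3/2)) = {-3/2}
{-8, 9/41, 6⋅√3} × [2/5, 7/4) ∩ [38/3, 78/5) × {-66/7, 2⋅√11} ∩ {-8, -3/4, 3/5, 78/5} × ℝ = ∅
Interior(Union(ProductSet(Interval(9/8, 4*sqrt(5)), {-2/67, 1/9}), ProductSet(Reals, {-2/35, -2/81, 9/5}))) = EmptySet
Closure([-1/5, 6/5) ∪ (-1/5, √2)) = [-1/5, √2]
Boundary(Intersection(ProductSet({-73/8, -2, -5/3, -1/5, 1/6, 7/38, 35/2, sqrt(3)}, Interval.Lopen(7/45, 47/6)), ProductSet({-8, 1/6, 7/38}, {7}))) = ProductSet({1/6, 7/38}, {7})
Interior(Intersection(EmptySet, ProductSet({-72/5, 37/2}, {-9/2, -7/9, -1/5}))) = EmptySet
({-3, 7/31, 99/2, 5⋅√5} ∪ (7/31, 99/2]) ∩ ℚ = {-3} ∪ (ℚ ∩ [7/31, 99/2])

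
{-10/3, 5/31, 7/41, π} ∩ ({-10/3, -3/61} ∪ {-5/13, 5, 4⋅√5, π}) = {-10/3, π}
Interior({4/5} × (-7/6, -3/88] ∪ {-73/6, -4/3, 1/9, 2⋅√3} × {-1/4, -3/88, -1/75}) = ∅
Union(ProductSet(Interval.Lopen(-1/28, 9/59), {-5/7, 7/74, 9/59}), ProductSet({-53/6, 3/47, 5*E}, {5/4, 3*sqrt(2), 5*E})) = Union(ProductSet({-53/6, 3/47, 5*E}, {5/4, 3*sqrt(2), 5*E}), ProductSet(Interval.Lopen(-1/28, 9/59), {-5/7, 7/74, 9/59}))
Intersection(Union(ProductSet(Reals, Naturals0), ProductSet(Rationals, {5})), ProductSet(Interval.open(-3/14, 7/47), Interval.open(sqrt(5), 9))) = ProductSet(Interval.open(-3/14, 7/47), Range(3, 9, 1))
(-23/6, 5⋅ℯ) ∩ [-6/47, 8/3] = [-6/47, 8/3]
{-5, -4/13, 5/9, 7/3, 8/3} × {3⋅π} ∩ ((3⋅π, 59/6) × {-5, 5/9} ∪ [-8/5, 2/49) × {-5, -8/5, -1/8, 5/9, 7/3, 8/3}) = ∅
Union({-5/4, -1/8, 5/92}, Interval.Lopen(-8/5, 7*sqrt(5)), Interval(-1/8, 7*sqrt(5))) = Interval.Lopen(-8/5, 7*sqrt(5))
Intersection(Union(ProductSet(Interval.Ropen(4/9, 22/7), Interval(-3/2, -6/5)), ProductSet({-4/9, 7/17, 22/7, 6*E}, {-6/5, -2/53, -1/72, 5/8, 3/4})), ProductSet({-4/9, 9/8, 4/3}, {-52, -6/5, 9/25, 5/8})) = Union(ProductSet({-4/9}, {-6/5, 5/8}), ProductSet({9/8, 4/3}, {-6/5}))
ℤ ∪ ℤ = ℤ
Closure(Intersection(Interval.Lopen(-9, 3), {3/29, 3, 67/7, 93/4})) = {3/29, 3}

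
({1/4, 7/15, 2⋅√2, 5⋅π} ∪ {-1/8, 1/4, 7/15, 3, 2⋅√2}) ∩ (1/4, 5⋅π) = {7/15, 3, 2⋅√2}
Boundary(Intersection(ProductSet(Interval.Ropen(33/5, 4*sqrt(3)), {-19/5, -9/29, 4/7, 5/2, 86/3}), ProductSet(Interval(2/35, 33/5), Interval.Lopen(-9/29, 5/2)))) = ProductSet({33/5}, {4/7, 5/2})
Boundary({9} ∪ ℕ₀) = ℕ₀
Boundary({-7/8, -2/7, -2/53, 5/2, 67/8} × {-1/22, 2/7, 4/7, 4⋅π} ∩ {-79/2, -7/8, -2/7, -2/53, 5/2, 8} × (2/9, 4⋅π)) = {-7/8, -2/7, -2/53, 5/2} × {2/7, 4/7}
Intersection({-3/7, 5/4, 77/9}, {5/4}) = {5/4}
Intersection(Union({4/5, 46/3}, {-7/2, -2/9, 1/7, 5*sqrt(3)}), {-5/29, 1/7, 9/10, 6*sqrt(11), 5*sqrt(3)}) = {1/7, 5*sqrt(3)}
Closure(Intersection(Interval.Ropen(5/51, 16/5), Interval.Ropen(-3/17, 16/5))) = Interval(5/51, 16/5)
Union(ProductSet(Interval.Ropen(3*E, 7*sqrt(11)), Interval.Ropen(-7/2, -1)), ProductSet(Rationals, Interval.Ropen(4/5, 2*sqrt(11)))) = Union(ProductSet(Interval.Ropen(3*E, 7*sqrt(11)), Interval.Ropen(-7/2, -1)), ProductSet(Rationals, Interval.Ropen(4/5, 2*sqrt(11))))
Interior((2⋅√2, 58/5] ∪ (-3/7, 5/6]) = (-3/7, 5/6) ∪ (2⋅√2, 58/5)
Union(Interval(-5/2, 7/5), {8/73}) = Interval(-5/2, 7/5)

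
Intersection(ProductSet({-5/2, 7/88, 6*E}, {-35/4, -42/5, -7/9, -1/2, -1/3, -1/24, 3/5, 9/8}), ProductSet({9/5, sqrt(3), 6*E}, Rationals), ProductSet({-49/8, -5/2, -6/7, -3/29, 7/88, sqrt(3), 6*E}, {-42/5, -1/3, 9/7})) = ProductSet({6*E}, {-42/5, -1/3})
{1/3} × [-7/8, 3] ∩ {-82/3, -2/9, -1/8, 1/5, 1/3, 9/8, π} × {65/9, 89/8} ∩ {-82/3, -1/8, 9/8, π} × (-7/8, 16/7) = ∅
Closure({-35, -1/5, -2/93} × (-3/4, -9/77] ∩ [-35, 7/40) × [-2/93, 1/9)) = ∅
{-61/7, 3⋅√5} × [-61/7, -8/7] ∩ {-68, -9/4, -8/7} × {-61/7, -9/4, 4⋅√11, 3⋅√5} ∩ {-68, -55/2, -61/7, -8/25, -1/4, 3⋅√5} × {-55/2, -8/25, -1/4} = ∅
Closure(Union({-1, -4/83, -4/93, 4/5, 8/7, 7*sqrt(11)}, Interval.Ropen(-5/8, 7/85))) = Union({-1, 4/5, 8/7, 7*sqrt(11)}, Interval(-5/8, 7/85))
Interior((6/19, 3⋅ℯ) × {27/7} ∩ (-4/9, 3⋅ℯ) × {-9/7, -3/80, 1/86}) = ∅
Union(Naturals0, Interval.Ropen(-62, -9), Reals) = Interval(-oo, oo)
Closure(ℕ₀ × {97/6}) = ℕ₀ × {97/6}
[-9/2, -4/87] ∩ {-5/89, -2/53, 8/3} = {-5/89}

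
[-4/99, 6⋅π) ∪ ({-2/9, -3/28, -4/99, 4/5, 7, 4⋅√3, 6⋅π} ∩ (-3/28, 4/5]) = [-4/99, 6⋅π)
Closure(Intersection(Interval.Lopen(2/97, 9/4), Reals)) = Interval(2/97, 9/4)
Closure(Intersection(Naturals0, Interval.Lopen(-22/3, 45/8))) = Range(0, 6, 1)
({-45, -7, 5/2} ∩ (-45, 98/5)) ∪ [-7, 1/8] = [-7, 1/8] ∪ {5/2}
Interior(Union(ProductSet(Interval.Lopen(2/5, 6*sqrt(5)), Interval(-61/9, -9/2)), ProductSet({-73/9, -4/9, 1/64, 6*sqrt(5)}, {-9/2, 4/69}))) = ProductSet(Interval.open(2/5, 6*sqrt(5)), Interval.open(-61/9, -9/2))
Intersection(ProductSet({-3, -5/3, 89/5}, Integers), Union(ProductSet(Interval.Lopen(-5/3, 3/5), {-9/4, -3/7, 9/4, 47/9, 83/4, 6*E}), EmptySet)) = EmptySet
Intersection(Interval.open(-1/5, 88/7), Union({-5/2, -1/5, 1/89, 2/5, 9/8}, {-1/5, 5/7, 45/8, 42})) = {1/89, 2/5, 5/7, 9/8, 45/8}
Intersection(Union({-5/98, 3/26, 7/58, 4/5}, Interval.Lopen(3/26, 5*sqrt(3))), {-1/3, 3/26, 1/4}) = {3/26, 1/4}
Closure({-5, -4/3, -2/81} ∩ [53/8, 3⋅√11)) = ∅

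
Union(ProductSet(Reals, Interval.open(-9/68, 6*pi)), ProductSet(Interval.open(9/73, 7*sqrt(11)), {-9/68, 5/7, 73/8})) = Union(ProductSet(Interval.open(9/73, 7*sqrt(11)), {-9/68, 5/7, 73/8}), ProductSet(Reals, Interval.open(-9/68, 6*pi)))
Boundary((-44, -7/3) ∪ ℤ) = {-7/3} ∪ (ℤ \ (-44, -7/3))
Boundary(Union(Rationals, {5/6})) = Reals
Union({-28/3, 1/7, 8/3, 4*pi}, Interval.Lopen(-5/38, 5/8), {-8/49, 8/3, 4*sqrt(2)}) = Union({-28/3, -8/49, 8/3, 4*sqrt(2), 4*pi}, Interval.Lopen(-5/38, 5/8))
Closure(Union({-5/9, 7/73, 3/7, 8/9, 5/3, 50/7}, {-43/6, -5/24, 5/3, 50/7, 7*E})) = {-43/6, -5/9, -5/24, 7/73, 3/7, 8/9, 5/3, 50/7, 7*E}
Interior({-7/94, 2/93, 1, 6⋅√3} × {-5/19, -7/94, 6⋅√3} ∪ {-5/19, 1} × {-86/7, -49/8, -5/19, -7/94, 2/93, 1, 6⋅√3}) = ∅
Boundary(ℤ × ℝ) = ℤ × ℝ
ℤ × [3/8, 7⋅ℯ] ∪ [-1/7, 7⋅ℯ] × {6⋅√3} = (ℤ × [3/8, 7⋅ℯ]) ∪ ([-1/7, 7⋅ℯ] × {6⋅√3})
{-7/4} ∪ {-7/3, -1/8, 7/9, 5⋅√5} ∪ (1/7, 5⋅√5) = {-7/3, -7/4, -1/8} ∪ (1/7, 5⋅√5]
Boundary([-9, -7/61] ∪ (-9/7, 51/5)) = {-9, 51/5}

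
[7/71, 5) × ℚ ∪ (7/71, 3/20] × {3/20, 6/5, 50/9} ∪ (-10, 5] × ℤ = ((-10, 5] × ℤ) ∪ ([7/71, 5) × ℚ)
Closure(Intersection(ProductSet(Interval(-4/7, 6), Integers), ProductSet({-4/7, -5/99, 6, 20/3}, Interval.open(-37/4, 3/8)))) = ProductSet({-4/7, -5/99, 6}, Range(-9, 1, 1))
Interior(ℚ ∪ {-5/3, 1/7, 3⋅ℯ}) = ∅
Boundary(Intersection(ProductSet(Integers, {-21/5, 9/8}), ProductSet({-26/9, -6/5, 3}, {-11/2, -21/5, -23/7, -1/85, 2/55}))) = ProductSet({3}, {-21/5})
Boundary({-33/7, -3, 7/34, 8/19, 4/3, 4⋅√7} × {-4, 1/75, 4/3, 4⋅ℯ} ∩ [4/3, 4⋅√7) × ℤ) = {4/3} × {-4}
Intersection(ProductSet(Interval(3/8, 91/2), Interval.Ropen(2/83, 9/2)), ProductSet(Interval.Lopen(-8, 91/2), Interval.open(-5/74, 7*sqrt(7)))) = ProductSet(Interval(3/8, 91/2), Interval.Ropen(2/83, 9/2))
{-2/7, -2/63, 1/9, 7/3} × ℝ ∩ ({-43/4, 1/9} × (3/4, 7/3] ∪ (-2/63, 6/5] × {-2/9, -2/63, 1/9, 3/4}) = {1/9} × ({-2/9, -2/63, 1/9} ∪ [3/4, 7/3])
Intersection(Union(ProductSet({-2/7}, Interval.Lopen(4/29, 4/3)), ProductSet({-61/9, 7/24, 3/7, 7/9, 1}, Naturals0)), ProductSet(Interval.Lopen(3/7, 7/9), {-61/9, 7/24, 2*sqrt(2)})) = EmptySet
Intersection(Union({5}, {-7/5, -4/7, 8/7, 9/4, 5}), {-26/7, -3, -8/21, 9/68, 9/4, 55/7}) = {9/4}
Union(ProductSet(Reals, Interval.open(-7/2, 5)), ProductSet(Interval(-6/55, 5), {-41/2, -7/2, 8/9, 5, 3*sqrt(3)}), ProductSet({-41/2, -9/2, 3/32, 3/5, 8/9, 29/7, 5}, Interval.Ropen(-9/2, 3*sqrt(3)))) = Union(ProductSet({-41/2, -9/2, 3/32, 3/5, 8/9, 29/7, 5}, Interval.Ropen(-9/2, 3*sqrt(3))), ProductSet(Interval(-6/55, 5), {-41/2, -7/2, 8/9, 5, 3*sqrt(3)}), ProductSet(Reals, Interval.open(-7/2, 5)))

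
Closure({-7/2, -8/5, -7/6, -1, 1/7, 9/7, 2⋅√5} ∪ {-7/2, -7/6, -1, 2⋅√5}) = {-7/2, -8/5, -7/6, -1, 1/7, 9/7, 2⋅√5}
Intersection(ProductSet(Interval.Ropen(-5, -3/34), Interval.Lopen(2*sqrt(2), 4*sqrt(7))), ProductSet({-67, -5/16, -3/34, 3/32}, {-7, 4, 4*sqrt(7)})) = ProductSet({-5/16}, {4, 4*sqrt(7)})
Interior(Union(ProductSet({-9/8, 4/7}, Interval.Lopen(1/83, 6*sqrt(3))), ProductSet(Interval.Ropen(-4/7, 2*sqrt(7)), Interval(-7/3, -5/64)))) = ProductSet(Interval.open(-4/7, 2*sqrt(7)), Interval.open(-7/3, -5/64))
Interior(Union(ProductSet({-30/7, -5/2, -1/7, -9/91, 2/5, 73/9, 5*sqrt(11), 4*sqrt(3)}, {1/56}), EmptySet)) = EmptySet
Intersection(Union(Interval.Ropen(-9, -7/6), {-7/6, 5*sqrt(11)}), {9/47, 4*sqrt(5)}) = EmptySet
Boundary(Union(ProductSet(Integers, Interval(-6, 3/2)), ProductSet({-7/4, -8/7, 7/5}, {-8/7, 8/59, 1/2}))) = Union(ProductSet({-7/4, -8/7, 7/5}, {-8/7, 8/59, 1/2}), ProductSet(Integers, Interval(-6, 3/2)))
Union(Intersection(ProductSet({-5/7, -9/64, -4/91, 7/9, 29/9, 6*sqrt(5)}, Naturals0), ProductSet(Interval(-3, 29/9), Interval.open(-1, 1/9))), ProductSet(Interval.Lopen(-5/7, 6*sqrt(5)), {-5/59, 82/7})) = Union(ProductSet({-5/7, -9/64, -4/91, 7/9, 29/9}, Range(0, 1, 1)), ProductSet(Interval.Lopen(-5/7, 6*sqrt(5)), {-5/59, 82/7}))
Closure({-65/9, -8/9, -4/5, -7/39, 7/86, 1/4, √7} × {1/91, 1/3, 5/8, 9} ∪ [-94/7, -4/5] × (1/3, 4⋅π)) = ([-94/7, -4/5] × [1/3, 4⋅π]) ∪ ({-65/9, -8/9, -4/5, -7/39, 7/86, 1/4, √7} × {1/91, 1/3, 5/8, 9})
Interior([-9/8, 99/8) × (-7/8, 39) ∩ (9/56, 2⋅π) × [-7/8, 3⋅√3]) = (9/56, 2⋅π) × (-7/8, 3⋅√3)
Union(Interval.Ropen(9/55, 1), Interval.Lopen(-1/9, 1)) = Interval.Lopen(-1/9, 1)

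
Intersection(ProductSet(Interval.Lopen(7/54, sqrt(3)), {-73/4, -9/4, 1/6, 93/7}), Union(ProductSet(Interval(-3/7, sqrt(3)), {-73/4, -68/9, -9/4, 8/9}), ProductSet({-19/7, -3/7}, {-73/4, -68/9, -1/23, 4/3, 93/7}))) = ProductSet(Interval.Lopen(7/54, sqrt(3)), {-73/4, -9/4})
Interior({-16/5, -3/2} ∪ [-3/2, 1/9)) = (-3/2, 1/9)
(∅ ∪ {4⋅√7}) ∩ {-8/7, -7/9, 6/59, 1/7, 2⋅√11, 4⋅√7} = {4⋅√7}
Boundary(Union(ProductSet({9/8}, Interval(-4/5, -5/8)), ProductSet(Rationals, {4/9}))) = Union(ProductSet({9/8}, Interval(-4/5, -5/8)), ProductSet(Reals, {4/9}))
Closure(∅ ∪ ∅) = ∅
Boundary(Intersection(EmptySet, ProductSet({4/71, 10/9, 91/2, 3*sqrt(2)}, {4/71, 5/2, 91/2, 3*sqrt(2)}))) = EmptySet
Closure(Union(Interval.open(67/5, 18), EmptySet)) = Interval(67/5, 18)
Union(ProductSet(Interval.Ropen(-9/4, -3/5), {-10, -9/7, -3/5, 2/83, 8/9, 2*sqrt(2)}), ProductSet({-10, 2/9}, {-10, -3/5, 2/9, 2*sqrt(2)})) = Union(ProductSet({-10, 2/9}, {-10, -3/5, 2/9, 2*sqrt(2)}), ProductSet(Interval.Ropen(-9/4, -3/5), {-10, -9/7, -3/5, 2/83, 8/9, 2*sqrt(2)}))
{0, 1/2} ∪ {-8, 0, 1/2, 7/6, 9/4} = {-8, 0, 1/2, 7/6, 9/4}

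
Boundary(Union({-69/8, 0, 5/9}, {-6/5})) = {-69/8, -6/5, 0, 5/9}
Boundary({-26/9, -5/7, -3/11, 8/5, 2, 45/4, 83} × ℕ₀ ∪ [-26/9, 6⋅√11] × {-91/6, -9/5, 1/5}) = ({-26/9, -5/7, -3/11, 8/5, 2, 45/4, 83} × ℕ₀) ∪ ([-26/9, 6⋅√11] × {-91/6, -9/5, 1/5})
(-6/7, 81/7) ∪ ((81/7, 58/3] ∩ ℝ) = (-6/7, 81/7) ∪ (81/7, 58/3]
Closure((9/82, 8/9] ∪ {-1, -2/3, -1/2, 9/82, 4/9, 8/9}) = {-1, -2/3, -1/2} ∪ [9/82, 8/9]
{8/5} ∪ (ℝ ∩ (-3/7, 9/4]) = (-3/7, 9/4]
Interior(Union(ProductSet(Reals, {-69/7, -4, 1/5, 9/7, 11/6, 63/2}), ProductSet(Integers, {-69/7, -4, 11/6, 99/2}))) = EmptySet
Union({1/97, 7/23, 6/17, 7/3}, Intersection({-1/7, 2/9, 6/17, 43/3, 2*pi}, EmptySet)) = {1/97, 7/23, 6/17, 7/3}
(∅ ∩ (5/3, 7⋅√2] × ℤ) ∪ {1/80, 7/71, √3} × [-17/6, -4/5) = {1/80, 7/71, √3} × [-17/6, -4/5)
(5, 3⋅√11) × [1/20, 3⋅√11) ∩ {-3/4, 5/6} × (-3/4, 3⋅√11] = ∅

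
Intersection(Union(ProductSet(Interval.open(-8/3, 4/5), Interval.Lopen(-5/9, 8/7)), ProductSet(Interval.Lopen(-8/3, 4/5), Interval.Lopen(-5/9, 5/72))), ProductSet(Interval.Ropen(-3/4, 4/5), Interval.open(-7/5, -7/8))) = EmptySet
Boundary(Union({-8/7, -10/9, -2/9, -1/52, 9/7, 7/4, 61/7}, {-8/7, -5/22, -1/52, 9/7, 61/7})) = {-8/7, -10/9, -5/22, -2/9, -1/52, 9/7, 7/4, 61/7}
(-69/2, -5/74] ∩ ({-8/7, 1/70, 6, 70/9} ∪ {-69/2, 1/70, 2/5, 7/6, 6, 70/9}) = {-8/7}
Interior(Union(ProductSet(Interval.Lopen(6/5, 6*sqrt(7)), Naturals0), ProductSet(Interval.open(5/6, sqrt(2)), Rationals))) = EmptySet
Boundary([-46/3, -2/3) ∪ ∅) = {-46/3, -2/3}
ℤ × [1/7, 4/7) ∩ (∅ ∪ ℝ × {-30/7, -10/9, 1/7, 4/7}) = ℤ × {1/7}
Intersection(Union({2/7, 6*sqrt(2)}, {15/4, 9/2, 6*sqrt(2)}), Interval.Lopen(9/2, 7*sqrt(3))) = {6*sqrt(2)}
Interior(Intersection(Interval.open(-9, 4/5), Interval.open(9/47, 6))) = Interval.open(9/47, 4/5)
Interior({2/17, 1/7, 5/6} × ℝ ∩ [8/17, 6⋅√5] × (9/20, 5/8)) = ∅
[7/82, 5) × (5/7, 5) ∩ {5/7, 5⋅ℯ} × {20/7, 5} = {5/7} × {20/7}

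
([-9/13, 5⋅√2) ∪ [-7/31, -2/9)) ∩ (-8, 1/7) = [-9/13, 1/7)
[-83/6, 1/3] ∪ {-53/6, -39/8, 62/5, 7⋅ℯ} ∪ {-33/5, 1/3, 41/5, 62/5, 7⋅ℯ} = [-83/6, 1/3] ∪ {41/5, 62/5, 7⋅ℯ}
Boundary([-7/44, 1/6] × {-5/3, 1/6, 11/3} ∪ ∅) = [-7/44, 1/6] × {-5/3, 1/6, 11/3}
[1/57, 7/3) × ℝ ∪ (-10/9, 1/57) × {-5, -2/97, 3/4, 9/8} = ([1/57, 7/3) × ℝ) ∪ ((-10/9, 1/57) × {-5, -2/97, 3/4, 9/8})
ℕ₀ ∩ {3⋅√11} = ∅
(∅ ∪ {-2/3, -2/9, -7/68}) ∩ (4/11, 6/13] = ∅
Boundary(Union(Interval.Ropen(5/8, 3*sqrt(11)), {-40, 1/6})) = {-40, 1/6, 5/8, 3*sqrt(11)}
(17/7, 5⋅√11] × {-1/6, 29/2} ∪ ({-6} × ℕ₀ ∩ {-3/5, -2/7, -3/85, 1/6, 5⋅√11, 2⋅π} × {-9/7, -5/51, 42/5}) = (17/7, 5⋅√11] × {-1/6, 29/2}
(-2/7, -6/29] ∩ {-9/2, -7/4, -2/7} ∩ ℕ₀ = ∅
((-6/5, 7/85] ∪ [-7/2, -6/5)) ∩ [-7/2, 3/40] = [-7/2, -6/5) ∪ (-6/5, 3/40]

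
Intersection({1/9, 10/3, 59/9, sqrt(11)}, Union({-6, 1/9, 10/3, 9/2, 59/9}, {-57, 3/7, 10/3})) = {1/9, 10/3, 59/9}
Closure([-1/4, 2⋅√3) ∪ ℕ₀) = [-1/4, 2⋅√3] ∪ ℕ₀ ∪ (ℕ₀ \ (-1/4, 2⋅√3))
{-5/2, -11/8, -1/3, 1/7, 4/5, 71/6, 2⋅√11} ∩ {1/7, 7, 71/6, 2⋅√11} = {1/7, 71/6, 2⋅√11}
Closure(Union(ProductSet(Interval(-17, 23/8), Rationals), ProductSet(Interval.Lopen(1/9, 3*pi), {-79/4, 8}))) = Union(ProductSet(Interval(-17, 23/8), Reals), ProductSet(Interval(1/9, 3*pi), {-79/4, 8}))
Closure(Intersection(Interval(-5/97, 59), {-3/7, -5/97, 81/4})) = {-5/97, 81/4}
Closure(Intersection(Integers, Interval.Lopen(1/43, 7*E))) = Range(1, 20, 1)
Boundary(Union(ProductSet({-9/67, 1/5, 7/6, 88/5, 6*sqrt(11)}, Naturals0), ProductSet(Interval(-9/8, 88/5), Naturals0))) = ProductSet(Union({6*sqrt(11)}, Interval(-9/8, 88/5)), Naturals0)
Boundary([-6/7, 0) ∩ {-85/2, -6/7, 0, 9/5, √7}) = {-6/7}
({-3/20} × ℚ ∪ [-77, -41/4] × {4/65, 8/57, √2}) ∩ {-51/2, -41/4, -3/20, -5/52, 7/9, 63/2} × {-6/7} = {-3/20} × {-6/7}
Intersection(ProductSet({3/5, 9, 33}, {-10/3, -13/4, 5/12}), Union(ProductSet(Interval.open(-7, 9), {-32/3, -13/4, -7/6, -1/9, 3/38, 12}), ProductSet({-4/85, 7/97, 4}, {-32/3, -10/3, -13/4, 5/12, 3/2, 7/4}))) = ProductSet({3/5}, {-13/4})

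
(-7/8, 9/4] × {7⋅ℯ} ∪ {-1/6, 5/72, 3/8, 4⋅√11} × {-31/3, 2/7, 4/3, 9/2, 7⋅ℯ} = ((-7/8, 9/4] × {7⋅ℯ}) ∪ ({-1/6, 5/72, 3/8, 4⋅√11} × {-31/3, 2/7, 4/3, 9/2, 7⋅ℯ})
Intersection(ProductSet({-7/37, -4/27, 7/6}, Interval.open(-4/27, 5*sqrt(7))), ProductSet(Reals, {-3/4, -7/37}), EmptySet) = EmptySet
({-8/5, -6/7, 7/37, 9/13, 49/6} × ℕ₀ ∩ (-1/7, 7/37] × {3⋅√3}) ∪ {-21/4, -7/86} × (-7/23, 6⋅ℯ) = {-21/4, -7/86} × (-7/23, 6⋅ℯ)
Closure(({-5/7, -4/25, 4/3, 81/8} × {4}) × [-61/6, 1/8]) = ({-5/7, -4/25, 4/3, 81/8} × {4}) × [-61/6, 1/8]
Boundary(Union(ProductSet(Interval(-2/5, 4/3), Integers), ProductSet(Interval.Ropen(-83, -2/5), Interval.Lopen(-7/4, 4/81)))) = Union(ProductSet({-83, -2/5}, Interval(-7/4, 4/81)), ProductSet(Interval(-83, -2/5), {-7/4, 4/81}), ProductSet(Interval(-2/5, 4/3), Integers))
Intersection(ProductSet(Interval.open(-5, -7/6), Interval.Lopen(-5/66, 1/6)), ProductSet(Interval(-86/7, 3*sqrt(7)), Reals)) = ProductSet(Interval.open(-5, -7/6), Interval.Lopen(-5/66, 1/6))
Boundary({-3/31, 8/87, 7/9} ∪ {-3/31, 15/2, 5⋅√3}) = {-3/31, 8/87, 7/9, 15/2, 5⋅√3}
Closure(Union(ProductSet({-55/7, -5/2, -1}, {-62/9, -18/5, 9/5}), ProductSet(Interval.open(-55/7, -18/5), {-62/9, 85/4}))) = Union(ProductSet({-55/7, -5/2, -1}, {-62/9, -18/5, 9/5}), ProductSet(Interval(-55/7, -18/5), {-62/9, 85/4}))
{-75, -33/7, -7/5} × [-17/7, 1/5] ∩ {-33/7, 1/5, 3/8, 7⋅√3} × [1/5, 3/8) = {-33/7} × {1/5}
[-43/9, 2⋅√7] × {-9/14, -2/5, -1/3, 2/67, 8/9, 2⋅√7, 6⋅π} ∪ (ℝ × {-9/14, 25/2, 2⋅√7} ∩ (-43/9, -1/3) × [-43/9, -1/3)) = [-43/9, 2⋅√7] × {-9/14, -2/5, -1/3, 2/67, 8/9, 2⋅√7, 6⋅π}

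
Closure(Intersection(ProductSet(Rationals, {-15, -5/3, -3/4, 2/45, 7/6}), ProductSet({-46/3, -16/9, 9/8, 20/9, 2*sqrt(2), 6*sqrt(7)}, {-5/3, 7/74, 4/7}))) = ProductSet({-46/3, -16/9, 9/8, 20/9}, {-5/3})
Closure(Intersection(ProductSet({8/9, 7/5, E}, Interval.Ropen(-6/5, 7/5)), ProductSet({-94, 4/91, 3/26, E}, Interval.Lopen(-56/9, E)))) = ProductSet({E}, Interval(-6/5, 7/5))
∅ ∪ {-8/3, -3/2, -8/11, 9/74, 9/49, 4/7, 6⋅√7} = {-8/3, -3/2, -8/11, 9/74, 9/49, 4/7, 6⋅√7}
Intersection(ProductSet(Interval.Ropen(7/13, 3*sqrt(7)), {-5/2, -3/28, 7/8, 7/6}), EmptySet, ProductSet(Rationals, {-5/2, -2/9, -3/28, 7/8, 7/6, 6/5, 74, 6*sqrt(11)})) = EmptySet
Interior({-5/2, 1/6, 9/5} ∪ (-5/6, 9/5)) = (-5/6, 9/5)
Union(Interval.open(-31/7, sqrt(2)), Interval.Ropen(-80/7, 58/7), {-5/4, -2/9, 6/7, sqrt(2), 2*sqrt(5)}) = Interval.Ropen(-80/7, 58/7)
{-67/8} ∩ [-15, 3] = {-67/8}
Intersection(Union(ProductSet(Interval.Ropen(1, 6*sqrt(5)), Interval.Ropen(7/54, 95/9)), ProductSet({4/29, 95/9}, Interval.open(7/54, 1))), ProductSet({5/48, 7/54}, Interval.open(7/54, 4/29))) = EmptySet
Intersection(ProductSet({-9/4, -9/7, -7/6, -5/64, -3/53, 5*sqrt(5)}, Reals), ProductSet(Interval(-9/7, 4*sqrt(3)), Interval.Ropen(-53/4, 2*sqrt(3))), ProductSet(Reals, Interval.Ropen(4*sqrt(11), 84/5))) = EmptySet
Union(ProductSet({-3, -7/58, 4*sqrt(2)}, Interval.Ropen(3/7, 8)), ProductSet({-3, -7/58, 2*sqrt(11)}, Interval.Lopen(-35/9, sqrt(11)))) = Union(ProductSet({-3, -7/58, 2*sqrt(11)}, Interval.Lopen(-35/9, sqrt(11))), ProductSet({-3, -7/58, 4*sqrt(2)}, Interval.Ropen(3/7, 8)))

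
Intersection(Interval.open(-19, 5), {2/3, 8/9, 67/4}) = {2/3, 8/9}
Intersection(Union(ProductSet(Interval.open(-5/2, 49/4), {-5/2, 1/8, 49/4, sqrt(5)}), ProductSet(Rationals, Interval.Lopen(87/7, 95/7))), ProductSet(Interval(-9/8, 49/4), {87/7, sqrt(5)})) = ProductSet(Interval.Ropen(-9/8, 49/4), {sqrt(5)})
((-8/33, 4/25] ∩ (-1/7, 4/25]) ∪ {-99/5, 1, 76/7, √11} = {-99/5, 1, 76/7, √11} ∪ (-1/7, 4/25]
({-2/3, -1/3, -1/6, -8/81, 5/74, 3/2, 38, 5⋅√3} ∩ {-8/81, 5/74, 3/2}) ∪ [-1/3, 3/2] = [-1/3, 3/2]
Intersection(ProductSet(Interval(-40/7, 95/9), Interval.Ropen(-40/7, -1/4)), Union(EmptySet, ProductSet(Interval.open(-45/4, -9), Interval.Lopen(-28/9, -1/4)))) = EmptySet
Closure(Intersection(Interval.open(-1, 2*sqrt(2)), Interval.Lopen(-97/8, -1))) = EmptySet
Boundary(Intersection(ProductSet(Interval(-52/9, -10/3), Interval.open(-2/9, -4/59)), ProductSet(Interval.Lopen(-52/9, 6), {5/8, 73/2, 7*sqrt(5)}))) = EmptySet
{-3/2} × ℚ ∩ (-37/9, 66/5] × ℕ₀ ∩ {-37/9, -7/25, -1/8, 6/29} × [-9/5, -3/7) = ∅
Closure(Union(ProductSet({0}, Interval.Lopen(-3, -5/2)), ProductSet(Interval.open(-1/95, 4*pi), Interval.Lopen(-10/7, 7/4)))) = Union(ProductSet({0}, Interval(-3, -5/2)), ProductSet({-1/95, 4*pi}, Interval(-10/7, 7/4)), ProductSet(Interval(-1/95, 4*pi), {-10/7, 7/4}), ProductSet(Interval.open(-1/95, 4*pi), Interval.Lopen(-10/7, 7/4)))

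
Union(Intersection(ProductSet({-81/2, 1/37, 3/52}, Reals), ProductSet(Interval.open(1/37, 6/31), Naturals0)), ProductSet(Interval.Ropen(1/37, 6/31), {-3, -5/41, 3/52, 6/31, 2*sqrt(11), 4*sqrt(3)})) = Union(ProductSet({3/52}, Naturals0), ProductSet(Interval.Ropen(1/37, 6/31), {-3, -5/41, 3/52, 6/31, 2*sqrt(11), 4*sqrt(3)}))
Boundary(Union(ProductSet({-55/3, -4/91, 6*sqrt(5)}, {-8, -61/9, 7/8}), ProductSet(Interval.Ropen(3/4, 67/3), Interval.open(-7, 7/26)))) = Union(ProductSet({-55/3, -4/91}, {-8, -61/9, 7/8}), ProductSet({3/4, 67/3}, Interval(-7, 7/26)), ProductSet({-55/3, -4/91, 6*sqrt(5)}, {-8, 7/8}), ProductSet(Interval(3/4, 67/3), {-7, 7/26}))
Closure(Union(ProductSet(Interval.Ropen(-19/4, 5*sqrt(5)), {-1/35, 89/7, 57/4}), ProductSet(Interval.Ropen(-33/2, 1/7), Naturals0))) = Union(ProductSet(Interval(-33/2, 1/7), Naturals0), ProductSet(Interval(-19/4, 5*sqrt(5)), {-1/35, 89/7, 57/4}))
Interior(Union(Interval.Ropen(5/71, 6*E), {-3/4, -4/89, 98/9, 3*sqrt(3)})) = Interval.open(5/71, 6*E)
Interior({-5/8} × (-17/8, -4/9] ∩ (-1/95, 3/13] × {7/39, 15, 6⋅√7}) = ∅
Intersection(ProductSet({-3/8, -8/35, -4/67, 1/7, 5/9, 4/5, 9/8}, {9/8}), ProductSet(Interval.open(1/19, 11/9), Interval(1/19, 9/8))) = ProductSet({1/7, 5/9, 4/5, 9/8}, {9/8})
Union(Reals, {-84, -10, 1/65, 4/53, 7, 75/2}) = Reals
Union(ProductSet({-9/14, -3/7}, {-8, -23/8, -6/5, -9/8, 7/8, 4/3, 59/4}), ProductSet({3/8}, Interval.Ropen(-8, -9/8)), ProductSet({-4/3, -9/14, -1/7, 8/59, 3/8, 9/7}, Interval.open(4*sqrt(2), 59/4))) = Union(ProductSet({3/8}, Interval.Ropen(-8, -9/8)), ProductSet({-9/14, -3/7}, {-8, -23/8, -6/5, -9/8, 7/8, 4/3, 59/4}), ProductSet({-4/3, -9/14, -1/7, 8/59, 3/8, 9/7}, Interval.open(4*sqrt(2), 59/4)))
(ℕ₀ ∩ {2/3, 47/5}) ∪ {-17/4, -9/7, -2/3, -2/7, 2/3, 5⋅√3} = {-17/4, -9/7, -2/3, -2/7, 2/3, 5⋅√3}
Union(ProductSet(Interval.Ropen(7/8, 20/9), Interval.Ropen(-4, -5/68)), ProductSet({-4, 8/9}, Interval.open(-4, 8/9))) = Union(ProductSet({-4, 8/9}, Interval.open(-4, 8/9)), ProductSet(Interval.Ropen(7/8, 20/9), Interval.Ropen(-4, -5/68)))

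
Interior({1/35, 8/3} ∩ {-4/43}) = ∅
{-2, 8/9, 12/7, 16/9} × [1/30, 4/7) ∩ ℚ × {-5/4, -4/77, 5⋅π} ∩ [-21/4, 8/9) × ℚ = ∅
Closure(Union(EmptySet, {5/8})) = {5/8}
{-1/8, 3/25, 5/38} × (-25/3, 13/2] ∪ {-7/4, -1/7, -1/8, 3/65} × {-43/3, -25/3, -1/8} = ({-1/8, 3/25, 5/38} × (-25/3, 13/2]) ∪ ({-7/4, -1/7, -1/8, 3/65} × {-43/3, -25/3, -1/8})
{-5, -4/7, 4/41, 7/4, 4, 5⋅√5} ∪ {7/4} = {-5, -4/7, 4/41, 7/4, 4, 5⋅√5}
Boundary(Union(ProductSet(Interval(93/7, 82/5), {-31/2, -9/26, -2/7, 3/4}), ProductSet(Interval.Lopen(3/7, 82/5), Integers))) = Union(ProductSet(Interval(3/7, 82/5), Integers), ProductSet(Interval(93/7, 82/5), {-31/2, -9/26, -2/7, 3/4}))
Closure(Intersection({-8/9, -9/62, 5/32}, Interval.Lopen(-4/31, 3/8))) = {5/32}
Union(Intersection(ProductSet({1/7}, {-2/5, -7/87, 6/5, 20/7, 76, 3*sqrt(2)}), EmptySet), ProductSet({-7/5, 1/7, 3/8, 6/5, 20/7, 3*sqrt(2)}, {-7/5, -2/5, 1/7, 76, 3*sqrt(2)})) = ProductSet({-7/5, 1/7, 3/8, 6/5, 20/7, 3*sqrt(2)}, {-7/5, -2/5, 1/7, 76, 3*sqrt(2)})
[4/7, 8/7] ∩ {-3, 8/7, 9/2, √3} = {8/7}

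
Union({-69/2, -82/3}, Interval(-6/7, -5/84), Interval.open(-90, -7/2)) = Union(Interval.open(-90, -7/2), Interval(-6/7, -5/84))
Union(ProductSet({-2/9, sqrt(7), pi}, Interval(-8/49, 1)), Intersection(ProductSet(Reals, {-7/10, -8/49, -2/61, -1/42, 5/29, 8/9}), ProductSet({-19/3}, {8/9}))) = Union(ProductSet({-19/3}, {8/9}), ProductSet({-2/9, sqrt(7), pi}, Interval(-8/49, 1)))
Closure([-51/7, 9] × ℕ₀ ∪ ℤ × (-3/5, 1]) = (ℤ × [-3/5, 1]) ∪ ([-51/7, 9] × ℕ₀)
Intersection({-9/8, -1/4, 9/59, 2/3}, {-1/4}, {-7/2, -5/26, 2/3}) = EmptySet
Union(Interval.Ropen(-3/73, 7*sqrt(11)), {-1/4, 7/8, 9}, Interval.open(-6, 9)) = Interval.open(-6, 7*sqrt(11))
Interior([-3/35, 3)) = (-3/35, 3)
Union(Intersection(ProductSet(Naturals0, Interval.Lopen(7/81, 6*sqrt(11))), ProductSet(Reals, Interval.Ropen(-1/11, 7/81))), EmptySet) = EmptySet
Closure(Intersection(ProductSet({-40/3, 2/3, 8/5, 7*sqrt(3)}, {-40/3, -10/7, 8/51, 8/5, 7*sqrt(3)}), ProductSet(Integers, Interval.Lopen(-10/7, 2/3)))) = EmptySet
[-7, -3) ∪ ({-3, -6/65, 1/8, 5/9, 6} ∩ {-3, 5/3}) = [-7, -3]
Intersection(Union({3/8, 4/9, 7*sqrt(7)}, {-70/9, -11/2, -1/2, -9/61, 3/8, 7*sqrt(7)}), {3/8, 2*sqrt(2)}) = {3/8}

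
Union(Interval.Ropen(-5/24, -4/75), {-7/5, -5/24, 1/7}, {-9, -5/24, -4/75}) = Union({-9, -7/5, 1/7}, Interval(-5/24, -4/75))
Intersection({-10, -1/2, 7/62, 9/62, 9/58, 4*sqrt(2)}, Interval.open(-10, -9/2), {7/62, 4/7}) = EmptySet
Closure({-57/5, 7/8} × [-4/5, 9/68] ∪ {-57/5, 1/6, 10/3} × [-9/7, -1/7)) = ({-57/5, 7/8} × [-4/5, 9/68]) ∪ ({-57/5, 1/6, 10/3} × [-9/7, -1/7])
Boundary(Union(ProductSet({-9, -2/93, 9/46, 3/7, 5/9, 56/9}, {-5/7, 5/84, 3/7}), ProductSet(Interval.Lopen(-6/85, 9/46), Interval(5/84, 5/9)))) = Union(ProductSet({-6/85, 9/46}, Interval(5/84, 5/9)), ProductSet({-9, 9/46, 3/7, 5/9, 56/9}, {-5/7, 5/84, 3/7}), ProductSet({-9, -2/93, 9/46, 3/7, 5/9, 56/9}, {-5/7, 5/84}), ProductSet(Interval(-6/85, 9/46), {5/84, 5/9}))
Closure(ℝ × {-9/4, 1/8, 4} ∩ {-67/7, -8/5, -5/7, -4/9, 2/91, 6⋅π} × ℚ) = {-67/7, -8/5, -5/7, -4/9, 2/91, 6⋅π} × {-9/4, 1/8, 4}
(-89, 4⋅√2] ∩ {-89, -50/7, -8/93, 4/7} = {-50/7, -8/93, 4/7}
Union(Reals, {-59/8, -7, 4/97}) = Reals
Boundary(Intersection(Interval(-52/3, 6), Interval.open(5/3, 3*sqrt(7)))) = {5/3, 6}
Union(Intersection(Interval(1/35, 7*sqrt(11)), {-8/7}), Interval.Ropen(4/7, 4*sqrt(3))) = Interval.Ropen(4/7, 4*sqrt(3))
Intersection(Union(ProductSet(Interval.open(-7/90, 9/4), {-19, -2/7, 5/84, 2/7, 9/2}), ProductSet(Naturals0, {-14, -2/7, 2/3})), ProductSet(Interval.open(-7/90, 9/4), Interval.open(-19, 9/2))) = Union(ProductSet(Interval.open(-7/90, 9/4), {-2/7, 5/84, 2/7}), ProductSet(Range(0, 3, 1), {-14, -2/7, 2/3}))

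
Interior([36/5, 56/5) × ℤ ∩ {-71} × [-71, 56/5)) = ∅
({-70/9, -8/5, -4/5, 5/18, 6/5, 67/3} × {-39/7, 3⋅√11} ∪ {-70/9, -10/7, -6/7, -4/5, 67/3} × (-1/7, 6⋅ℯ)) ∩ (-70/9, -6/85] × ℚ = ({-8/5, -4/5} × {-39/7}) ∪ ({-10/7, -6/7, -4/5} × (ℚ ∩ (-1/7, 6⋅ℯ)))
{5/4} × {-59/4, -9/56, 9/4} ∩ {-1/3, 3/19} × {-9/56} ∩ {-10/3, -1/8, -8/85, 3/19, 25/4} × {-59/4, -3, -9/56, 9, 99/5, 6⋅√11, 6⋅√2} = ∅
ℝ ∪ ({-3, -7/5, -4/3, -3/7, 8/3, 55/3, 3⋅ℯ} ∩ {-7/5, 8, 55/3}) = ℝ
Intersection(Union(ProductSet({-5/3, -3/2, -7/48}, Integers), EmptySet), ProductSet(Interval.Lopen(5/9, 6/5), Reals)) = EmptySet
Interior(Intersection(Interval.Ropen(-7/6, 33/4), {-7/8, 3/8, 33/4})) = EmptySet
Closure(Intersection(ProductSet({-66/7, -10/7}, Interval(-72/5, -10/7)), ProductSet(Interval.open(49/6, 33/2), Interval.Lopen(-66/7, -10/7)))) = EmptySet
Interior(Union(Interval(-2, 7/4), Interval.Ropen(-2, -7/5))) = Interval.open(-2, 7/4)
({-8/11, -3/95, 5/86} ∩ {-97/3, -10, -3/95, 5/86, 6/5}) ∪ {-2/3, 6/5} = {-2/3, -3/95, 5/86, 6/5}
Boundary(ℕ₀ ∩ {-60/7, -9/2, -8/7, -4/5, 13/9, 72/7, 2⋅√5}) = ∅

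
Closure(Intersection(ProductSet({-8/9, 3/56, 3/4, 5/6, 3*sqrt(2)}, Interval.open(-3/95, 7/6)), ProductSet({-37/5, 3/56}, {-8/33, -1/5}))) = EmptySet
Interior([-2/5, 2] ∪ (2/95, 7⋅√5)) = (-2/5, 7⋅√5)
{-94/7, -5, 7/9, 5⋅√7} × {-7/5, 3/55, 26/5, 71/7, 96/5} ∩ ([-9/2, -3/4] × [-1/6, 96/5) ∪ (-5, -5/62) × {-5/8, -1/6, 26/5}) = ∅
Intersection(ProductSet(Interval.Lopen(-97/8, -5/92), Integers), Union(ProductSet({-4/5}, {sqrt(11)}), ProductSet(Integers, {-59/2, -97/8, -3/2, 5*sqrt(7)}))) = EmptySet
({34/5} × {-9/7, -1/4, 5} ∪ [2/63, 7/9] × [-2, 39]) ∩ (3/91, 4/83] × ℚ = (3/91, 4/83] × (ℚ ∩ [-2, 39])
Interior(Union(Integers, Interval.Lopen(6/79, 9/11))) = Union(Complement(Integers, Union(Complement(Integers, Interval.open(6/79, 9/11)), {6/79, 9/11})), Complement(Interval.open(6/79, 9/11), Complement(Integers, Interval.open(6/79, 9/11))))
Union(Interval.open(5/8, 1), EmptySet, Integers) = Union(Integers, Interval.Lopen(5/8, 1))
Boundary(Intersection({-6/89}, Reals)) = {-6/89}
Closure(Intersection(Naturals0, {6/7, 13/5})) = EmptySet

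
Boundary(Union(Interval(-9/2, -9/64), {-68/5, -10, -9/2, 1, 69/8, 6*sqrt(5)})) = {-68/5, -10, -9/2, -9/64, 1, 69/8, 6*sqrt(5)}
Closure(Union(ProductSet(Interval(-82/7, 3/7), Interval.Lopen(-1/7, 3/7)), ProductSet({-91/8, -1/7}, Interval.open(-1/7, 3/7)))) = ProductSet(Interval(-82/7, 3/7), Interval(-1/7, 3/7))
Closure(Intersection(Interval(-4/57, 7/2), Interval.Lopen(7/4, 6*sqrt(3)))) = Interval(7/4, 7/2)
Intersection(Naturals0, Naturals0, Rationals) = Naturals0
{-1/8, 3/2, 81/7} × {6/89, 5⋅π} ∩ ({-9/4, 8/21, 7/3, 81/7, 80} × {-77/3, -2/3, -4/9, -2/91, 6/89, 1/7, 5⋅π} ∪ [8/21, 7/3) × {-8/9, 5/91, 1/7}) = {81/7} × {6/89, 5⋅π}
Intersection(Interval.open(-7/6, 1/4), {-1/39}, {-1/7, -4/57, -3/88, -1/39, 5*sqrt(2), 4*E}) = {-1/39}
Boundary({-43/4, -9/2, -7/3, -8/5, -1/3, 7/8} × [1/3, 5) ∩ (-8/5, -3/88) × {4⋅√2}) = ∅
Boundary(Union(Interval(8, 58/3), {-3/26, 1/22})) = {-3/26, 1/22, 8, 58/3}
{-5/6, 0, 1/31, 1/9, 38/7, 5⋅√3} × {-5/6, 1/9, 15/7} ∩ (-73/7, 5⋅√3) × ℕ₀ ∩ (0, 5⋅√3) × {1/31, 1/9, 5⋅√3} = ∅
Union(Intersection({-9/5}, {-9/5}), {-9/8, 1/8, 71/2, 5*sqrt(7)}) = {-9/5, -9/8, 1/8, 71/2, 5*sqrt(7)}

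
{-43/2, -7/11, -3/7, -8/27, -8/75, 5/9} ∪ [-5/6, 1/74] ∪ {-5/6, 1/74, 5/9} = {-43/2, 5/9} ∪ [-5/6, 1/74]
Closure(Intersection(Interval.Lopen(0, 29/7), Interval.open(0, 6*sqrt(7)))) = Interval(0, 29/7)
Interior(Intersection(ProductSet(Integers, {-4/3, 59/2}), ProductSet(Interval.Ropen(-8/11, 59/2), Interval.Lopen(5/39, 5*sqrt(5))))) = EmptySet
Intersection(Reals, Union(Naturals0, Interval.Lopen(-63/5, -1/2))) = Union(Interval.Lopen(-63/5, -1/2), Naturals0)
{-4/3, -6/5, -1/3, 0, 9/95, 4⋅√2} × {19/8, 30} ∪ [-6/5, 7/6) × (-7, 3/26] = ([-6/5, 7/6) × (-7, 3/26]) ∪ ({-4/3, -6/5, -1/3, 0, 9/95, 4⋅√2} × {19/8, 30})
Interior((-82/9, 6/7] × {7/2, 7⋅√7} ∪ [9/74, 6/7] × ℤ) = ∅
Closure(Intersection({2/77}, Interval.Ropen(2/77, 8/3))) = {2/77}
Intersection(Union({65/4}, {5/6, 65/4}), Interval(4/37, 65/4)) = {5/6, 65/4}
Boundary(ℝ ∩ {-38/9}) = {-38/9}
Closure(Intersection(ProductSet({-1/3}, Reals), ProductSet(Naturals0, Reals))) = EmptySet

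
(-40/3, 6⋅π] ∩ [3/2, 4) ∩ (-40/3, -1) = ∅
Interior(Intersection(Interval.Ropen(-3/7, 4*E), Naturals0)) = EmptySet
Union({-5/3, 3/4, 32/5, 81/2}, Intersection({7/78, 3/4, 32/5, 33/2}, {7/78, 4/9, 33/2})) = {-5/3, 7/78, 3/4, 32/5, 33/2, 81/2}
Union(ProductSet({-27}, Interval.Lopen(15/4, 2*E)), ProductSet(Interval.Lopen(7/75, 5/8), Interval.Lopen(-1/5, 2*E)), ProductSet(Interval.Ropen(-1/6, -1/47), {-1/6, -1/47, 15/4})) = Union(ProductSet({-27}, Interval.Lopen(15/4, 2*E)), ProductSet(Interval.Ropen(-1/6, -1/47), {-1/6, -1/47, 15/4}), ProductSet(Interval.Lopen(7/75, 5/8), Interval.Lopen(-1/5, 2*E)))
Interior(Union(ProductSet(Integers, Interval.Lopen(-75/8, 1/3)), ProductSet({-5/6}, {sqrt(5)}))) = EmptySet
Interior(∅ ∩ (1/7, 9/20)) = ∅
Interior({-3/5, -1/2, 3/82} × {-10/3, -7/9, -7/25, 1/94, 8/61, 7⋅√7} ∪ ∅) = ∅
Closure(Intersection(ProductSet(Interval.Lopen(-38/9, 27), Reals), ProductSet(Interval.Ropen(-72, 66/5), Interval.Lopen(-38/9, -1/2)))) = Union(ProductSet({-38/9, 66/5}, Interval(-38/9, -1/2)), ProductSet(Interval(-38/9, 66/5), {-38/9, -1/2}), ProductSet(Interval.open(-38/9, 66/5), Interval.Lopen(-38/9, -1/2)))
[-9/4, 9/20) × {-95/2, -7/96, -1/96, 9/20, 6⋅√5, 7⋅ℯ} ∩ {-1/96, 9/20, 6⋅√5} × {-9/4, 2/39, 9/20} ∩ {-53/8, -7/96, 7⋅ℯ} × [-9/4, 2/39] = ∅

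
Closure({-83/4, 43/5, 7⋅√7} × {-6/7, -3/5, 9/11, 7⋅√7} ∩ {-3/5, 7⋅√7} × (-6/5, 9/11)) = {7⋅√7} × {-6/7, -3/5}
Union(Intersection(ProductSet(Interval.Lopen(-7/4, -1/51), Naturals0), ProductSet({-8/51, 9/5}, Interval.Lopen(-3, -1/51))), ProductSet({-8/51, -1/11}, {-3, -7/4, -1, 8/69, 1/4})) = ProductSet({-8/51, -1/11}, {-3, -7/4, -1, 8/69, 1/4})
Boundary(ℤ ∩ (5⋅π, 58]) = {16, 17, …, 58}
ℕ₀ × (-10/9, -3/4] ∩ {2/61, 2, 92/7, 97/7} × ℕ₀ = ∅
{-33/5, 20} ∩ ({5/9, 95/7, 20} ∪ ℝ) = {-33/5, 20}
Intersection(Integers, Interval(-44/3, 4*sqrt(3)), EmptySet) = EmptySet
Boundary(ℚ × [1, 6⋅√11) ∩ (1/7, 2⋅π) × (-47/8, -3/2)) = ∅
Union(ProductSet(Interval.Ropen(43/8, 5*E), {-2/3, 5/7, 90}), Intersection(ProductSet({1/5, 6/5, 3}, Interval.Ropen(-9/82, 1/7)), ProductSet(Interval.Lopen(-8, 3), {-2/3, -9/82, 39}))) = Union(ProductSet({1/5, 6/5, 3}, {-9/82}), ProductSet(Interval.Ropen(43/8, 5*E), {-2/3, 5/7, 90}))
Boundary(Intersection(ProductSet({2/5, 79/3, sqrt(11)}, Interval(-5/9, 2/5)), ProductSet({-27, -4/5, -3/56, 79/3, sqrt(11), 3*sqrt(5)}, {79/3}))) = EmptySet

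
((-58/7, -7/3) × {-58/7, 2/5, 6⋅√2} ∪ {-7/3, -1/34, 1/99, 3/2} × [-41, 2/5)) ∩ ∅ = ∅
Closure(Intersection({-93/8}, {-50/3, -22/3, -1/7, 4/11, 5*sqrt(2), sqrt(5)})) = EmptySet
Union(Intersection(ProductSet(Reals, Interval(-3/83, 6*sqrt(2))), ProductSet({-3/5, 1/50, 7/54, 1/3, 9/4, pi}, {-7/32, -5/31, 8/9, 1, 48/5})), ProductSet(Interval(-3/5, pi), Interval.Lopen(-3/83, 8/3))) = ProductSet(Interval(-3/5, pi), Interval.Lopen(-3/83, 8/3))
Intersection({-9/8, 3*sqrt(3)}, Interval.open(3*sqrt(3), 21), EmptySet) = EmptySet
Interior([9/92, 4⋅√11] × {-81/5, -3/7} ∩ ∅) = ∅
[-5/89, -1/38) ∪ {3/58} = [-5/89, -1/38) ∪ {3/58}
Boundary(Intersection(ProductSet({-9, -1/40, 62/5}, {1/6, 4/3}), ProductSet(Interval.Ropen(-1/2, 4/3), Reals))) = ProductSet({-1/40}, {1/6, 4/3})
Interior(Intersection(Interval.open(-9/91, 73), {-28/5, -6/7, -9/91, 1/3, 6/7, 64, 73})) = EmptySet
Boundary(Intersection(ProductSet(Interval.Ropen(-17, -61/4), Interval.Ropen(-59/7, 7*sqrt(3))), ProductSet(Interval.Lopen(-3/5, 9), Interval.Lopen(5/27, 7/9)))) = EmptySet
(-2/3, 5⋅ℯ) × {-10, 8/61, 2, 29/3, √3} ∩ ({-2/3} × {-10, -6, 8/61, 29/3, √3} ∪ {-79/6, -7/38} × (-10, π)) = {-7/38} × {8/61, 2, √3}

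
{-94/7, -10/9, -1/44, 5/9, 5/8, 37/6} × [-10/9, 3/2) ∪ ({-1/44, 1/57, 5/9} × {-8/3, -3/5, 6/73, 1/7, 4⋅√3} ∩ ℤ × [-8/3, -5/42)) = {-94/7, -10/9, -1/44, 5/9, 5/8, 37/6} × [-10/9, 3/2)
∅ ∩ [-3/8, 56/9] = ∅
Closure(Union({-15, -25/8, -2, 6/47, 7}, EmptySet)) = {-15, -25/8, -2, 6/47, 7}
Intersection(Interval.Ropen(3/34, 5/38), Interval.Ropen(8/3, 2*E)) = EmptySet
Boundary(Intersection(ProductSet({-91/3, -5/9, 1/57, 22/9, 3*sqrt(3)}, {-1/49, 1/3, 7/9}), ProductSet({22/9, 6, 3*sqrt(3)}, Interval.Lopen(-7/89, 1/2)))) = ProductSet({22/9, 3*sqrt(3)}, {-1/49, 1/3})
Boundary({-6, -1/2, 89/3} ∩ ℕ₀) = ∅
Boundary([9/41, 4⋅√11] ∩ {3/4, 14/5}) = {3/4, 14/5}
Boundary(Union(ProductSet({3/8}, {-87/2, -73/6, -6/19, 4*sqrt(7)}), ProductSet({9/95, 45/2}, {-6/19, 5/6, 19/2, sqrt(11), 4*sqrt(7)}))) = Union(ProductSet({3/8}, {-87/2, -73/6, -6/19, 4*sqrt(7)}), ProductSet({9/95, 45/2}, {-6/19, 5/6, 19/2, sqrt(11), 4*sqrt(7)}))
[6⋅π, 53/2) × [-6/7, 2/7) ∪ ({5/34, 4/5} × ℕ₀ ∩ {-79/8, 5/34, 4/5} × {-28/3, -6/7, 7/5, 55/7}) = [6⋅π, 53/2) × [-6/7, 2/7)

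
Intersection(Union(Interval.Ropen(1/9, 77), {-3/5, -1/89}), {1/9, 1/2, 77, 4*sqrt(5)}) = {1/9, 1/2, 4*sqrt(5)}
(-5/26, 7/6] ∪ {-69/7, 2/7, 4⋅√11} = {-69/7, 4⋅√11} ∪ (-5/26, 7/6]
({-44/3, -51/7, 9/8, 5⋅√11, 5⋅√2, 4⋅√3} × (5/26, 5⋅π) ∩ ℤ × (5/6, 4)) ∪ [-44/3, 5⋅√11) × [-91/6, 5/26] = [-44/3, 5⋅√11) × [-91/6, 5/26]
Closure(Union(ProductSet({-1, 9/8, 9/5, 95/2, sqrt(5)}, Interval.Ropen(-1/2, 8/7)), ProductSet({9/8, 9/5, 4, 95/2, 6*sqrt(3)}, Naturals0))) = Union(ProductSet({-1, 9/8, 9/5, 95/2, sqrt(5)}, Interval(-1/2, 8/7)), ProductSet({9/8, 9/5, 4, 95/2, 6*sqrt(3)}, Naturals0))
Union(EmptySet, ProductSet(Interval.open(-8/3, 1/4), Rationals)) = ProductSet(Interval.open(-8/3, 1/4), Rationals)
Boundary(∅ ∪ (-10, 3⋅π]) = {-10, 3⋅π}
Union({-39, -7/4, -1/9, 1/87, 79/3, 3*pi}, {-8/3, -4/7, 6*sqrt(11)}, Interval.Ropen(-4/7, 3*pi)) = Union({-39, -8/3, -7/4, 79/3, 6*sqrt(11)}, Interval(-4/7, 3*pi))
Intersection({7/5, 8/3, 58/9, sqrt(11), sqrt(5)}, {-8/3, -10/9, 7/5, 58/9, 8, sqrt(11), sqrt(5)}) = {7/5, 58/9, sqrt(11), sqrt(5)}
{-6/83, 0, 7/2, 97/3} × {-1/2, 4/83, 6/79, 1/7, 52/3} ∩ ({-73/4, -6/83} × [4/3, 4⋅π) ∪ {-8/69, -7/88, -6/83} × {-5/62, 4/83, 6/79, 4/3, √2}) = {-6/83} × {4/83, 6/79}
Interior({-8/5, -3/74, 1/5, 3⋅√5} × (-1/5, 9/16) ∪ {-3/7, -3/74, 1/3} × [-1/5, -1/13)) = ∅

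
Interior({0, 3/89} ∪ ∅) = ∅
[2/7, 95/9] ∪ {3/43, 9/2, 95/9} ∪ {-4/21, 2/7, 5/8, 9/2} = {-4/21, 3/43} ∪ [2/7, 95/9]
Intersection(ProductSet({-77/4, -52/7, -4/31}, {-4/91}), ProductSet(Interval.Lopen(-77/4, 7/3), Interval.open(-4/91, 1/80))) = EmptySet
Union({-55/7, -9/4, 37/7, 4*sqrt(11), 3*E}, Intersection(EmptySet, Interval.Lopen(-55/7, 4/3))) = {-55/7, -9/4, 37/7, 4*sqrt(11), 3*E}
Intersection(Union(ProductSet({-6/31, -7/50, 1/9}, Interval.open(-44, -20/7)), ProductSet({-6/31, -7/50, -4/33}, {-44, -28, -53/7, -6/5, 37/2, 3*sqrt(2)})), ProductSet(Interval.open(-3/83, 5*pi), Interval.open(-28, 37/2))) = ProductSet({1/9}, Interval.open(-28, -20/7))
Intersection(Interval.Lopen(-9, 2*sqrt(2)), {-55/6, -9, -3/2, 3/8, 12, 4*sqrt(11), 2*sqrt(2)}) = {-3/2, 3/8, 2*sqrt(2)}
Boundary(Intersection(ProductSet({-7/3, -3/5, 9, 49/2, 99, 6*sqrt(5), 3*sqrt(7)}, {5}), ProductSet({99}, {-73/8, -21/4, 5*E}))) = EmptySet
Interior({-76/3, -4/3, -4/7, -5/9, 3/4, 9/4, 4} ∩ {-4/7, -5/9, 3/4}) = ∅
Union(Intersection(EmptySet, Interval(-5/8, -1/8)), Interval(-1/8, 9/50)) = Interval(-1/8, 9/50)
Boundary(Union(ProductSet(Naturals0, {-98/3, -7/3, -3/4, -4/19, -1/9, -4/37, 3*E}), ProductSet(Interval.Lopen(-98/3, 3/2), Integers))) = Union(ProductSet(Interval(-98/3, 3/2), Integers), ProductSet(Naturals0, {-98/3, -7/3, -3/4, -4/19, -1/9, -4/37, 3*E}))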